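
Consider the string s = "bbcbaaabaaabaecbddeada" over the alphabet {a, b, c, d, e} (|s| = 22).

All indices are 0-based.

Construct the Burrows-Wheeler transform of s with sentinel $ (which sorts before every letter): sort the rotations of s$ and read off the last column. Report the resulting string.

rank  rotation                 last
    0  $bbcbaaabaaabaecbddeada  a
    1  a$bbcbaaabaaabaecbddead  d
    2  aaabaaabaecbddeada$bbcb  b
    3  aaabaecbddeada$bbcbaaab  b
    4  aabaaabaecbddeada$bbcba  a
    5  aabaecbddeada$bbcbaaaba  a
    6  abaaabaecbddeada$bbcbaa  a
    7  abaecbddeada$bbcbaaabaa  a
    8  ada$bbcbaaabaaabaecbdde  e
    9  aecbddeada$bbcbaaabaaab  b
   10  baaabaaabaecbddeada$bbc  c
   11  baaabaecbddeada$bbcbaaa  a
   12  baecbddeada$bbcbaaabaaa  a
   13  bbcbaaabaaabaecbddeada$  $
   14  bcbaaabaaabaecbddeada$b  b
   15  bddeada$bbcbaaabaaabaec  c
   16  cbaaabaaabaecbddeada$bb  b
   17  cbddeada$bbcbaaabaaabae  e
   18  da$bbcbaaabaaabaecbddea  a
   19  ddeada$bbcbaaabaaabaecb  b
   20  deada$bbcbaaabaaabaecbd  d
   21  eada$bbcbaaabaaabaecbdd  d
   22  ecbddeada$bbcbaaabaaaba  a

adbbaaaaebcaa$bcbeabdda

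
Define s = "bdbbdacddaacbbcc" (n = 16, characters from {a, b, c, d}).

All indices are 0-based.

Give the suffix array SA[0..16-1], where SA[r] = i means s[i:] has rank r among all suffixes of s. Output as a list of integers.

rank | idx | suffix
   0 |   9 | aacbbcc
   1 |  10 | acbbcc
   2 |   5 | acddaacbbcc
   3 |  12 | bbcc
   4 |   2 | bbdacddaacbbcc
   5 |  13 | bcc
   6 |   3 | bdacddaacbbcc
   7 |   0 | bdbbdacddaacbbcc
   8 |  15 | c
   9 |  11 | cbbcc
  10 |  14 | cc
  11 |   6 | cddaacbbcc
  12 |   8 | daacbbcc
  13 |   4 | dacddaacbbcc
  14 |   1 | dbbdacddaacbbcc
  15 |   7 | ddaacbbcc

[9, 10, 5, 12, 2, 13, 3, 0, 15, 11, 14, 6, 8, 4, 1, 7]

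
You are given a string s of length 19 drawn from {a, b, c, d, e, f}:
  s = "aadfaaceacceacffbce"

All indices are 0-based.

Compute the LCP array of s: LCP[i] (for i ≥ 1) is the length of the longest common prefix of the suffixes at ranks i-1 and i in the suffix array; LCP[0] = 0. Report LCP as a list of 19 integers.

rank | idx | suffix
   0 |   4 | aaceacceacffbce
   1 |   0 | aadfaaceacceacffbce
   2 |   8 | acceacffbce
   3 |   5 | aceacceacffbce
   4 |  12 | acffbce
   5 |   1 | adfaaceacceacffbce
   6 |  16 | bce
   7 |   9 | cceacffbce
   8 |  17 | ce
   9 |   6 | ceacceacffbce
  10 |  10 | ceacffbce
  11 |  13 | cffbce
  12 |   2 | dfaaceacceacffbce
  13 |  18 | e
  14 |   7 | eacceacffbce
  15 |  11 | eacffbce
  16 |   3 | faaceacceacffbce
  17 |  15 | fbce
  18 |  14 | ffbce

SA = [4, 0, 8, 5, 12, 1, 16, 9, 17, 6, 10, 13, 2, 18, 7, 11, 3, 15, 14]
i: (SA[i-1],SA[i]) lcp shared
  1: (4,0) 2 'aa'
  2: (0,8) 1 'a'
  3: (8,5) 2 'ac'
  4: (5,12) 2 'ac'
  5: (12,1) 1 'a'
  6: (1,16) 0 ''
  7: (16,9) 0 ''
  8: (9,17) 1 'c'
  9: (17,6) 2 'ce'
  10: (6,10) 4 'ceac'
  11: (10,13) 1 'c'
  12: (13,2) 0 ''
  13: (2,18) 0 ''
  14: (18,7) 1 'e'
  15: (7,11) 3 'eac'
  16: (11,3) 0 ''
  17: (3,15) 1 'f'
  18: (15,14) 1 'f'

[0, 2, 1, 2, 2, 1, 0, 0, 1, 2, 4, 1, 0, 0, 1, 3, 0, 1, 1]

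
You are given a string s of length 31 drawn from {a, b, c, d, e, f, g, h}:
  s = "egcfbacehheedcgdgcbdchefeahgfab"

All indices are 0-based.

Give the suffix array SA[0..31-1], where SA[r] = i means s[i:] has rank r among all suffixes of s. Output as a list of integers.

[29, 5, 25, 30, 4, 18, 17, 6, 2, 13, 20, 12, 19, 15, 24, 11, 10, 22, 0, 7, 28, 3, 23, 16, 1, 14, 27, 9, 21, 26, 8]

rank | idx | suffix
   0 |  29 | ab
   1 |   5 | acehheedcgdgcbdchefeahgfab
   2 |  25 | ahgfab
   3 |  30 | b
   4 |   4 | bacehheedcgdgcbdchefeahgfab
   5 |  18 | bdchefeahgfab
   6 |  17 | cbdchefeahgfab
   7 |   6 | cehheedcgdgcbdchefeahgfab
   8 |   2 | cfbacehheedcgdgcbdchefeahgfab
   9 |  13 | cgdgcbdchefeahgfab
  10 |  20 | chefeahgfab
  11 |  12 | dcgdgcbdchefeahgfab
  12 |  19 | dchefeahgfab
  13 |  15 | dgcbdchefeahgfab
  14 |  24 | eahgfab
  15 |  11 | edcgdgcbdchefeahgfab
  16 |  10 | eedcgdgcbdchefeahgfab
  17 |  22 | efeahgfab
  18 |   0 | egcfbacehheedcgdgcbdchefeahgfab
  19 |   7 | ehheedcgdgcbdchefeahgfab
  20 |  28 | fab
  21 |   3 | fbacehheedcgdgcbdchefeahgfab
  22 |  23 | feahgfab
  23 |  16 | gcbdchefeahgfab
  24 |   1 | gcfbacehheedcgdgcbdchefeahgfab
  25 |  14 | gdgcbdchefeahgfab
  26 |  27 | gfab
  27 |   9 | heedcgdgcbdchefeahgfab
  28 |  21 | hefeahgfab
  29 |  26 | hgfab
  30 |   8 | hheedcgdgcbdchefeahgfab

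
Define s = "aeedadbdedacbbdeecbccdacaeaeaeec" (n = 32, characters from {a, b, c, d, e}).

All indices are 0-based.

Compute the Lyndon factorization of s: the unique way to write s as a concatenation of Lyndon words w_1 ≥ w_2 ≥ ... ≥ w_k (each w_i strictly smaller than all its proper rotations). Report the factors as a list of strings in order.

["aeed", "adbded", "acbbdeecbccd", "acaeaeaeec"]

emit factor 1: 'aeed' (i=0, period=4)
emit factor 2: 'adbded' (i=4, period=6)
emit factor 3: 'acbbdeecbccd' (i=10, period=12)
emit factor 4: 'acaeaeaeec' (i=22, period=10)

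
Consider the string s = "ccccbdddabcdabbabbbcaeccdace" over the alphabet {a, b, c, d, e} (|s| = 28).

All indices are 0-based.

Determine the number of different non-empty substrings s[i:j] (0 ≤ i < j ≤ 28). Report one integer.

367

sorted suffixes:
  #0 SA[0]=12  'abbabbbcaeccdace'
  #1 SA[1]=15  'abbbcaeccdace'
  #2 SA[2]=8  'abcdabbabbbcaeccdace'
  #3 SA[3]=25  'ace'
  #4 SA[4]=20  'aeccdace'
  #5 SA[5]=14  'babbbcaeccdace'
  #6 SA[6]=13  'bbabbbcaeccdace'
  #7 SA[7]=16  'bbbcaeccdace'
  #8 SA[8]=17  'bbcaeccdace'
  #9 SA[9]=18  'bcaeccdace'
  #10 SA[10]=9  'bcdabbabbbcaeccdace'
  #11 SA[11]=4  'bdddabcdabbabbbcaeccdace'
  #12 SA[12]=19  'caeccdace'
  #13 SA[13]=3  'cbdddabcdabbabbbcaeccdace'
  #14 SA[14]=2  'ccbdddabcdabbabbbcaeccdace'
  #15 SA[15]=1  'cccbdddabcdabbabbbcaeccdace'
  #16 SA[16]=0  'ccccbdddabcdabbabbbcaeccdace'
  #17 SA[17]=22  'ccdace'
  #18 SA[18]=10  'cdabbabbbcaeccdace'
  #19 SA[19]=23  'cdace'
  #20 SA[20]=26  'ce'
  #21 SA[21]=11  'dabbabbbcaeccdace'
  #22 SA[22]=7  'dabcdabbabbbcaeccdace'
  #23 SA[23]=24  'dace'
  #24 SA[24]=6  'ddabcdabbabbbcaeccdace'
  #25 SA[25]=5  'dddabcdabbabbbcaeccdace'
  #26 SA[26]=27  'e'
  #27 SA[27]=21  'eccdace'

SA = [12, 15, 8, 25, 20, 14, 13, 16, 17, 18, 9, 4, 19, 3, 2, 1, 0, 22, 10, 23, 26, 11, 7, 24, 6, 5, 27, 21]
rank  pair      lcp
   1  s[12:],s[15:]  3  'abb'
   2  s[15:],s[8:]  2  'ab'
   3  s[8:],s[25:]  1  'a'
   4  s[25:],s[20:]  1  'a'
   5  s[20:],s[14:]  0  ''
   6  s[14:],s[13:]  1  'b'
   7  s[13:],s[16:]  2  'bb'
   8  s[16:],s[17:]  2  'bb'
   9  s[17:],s[18:]  1  'b'
  10  s[18:],s[9:]  2  'bc'
  11  s[9:],s[4:]  1  'b'
  12  s[4:],s[19:]  0  ''
  13  s[19:],s[3:]  1  'c'
  14  s[3:],s[2:]  1  'c'
  15  s[2:],s[1:]  2  'cc'
  16  s[1:],s[0:]  3  'ccc'
  17  s[0:],s[22:]  2  'cc'
  18  s[22:],s[10:]  1  'c'
  19  s[10:],s[23:]  3  'cda'
  20  s[23:],s[26:]  1  'c'
  21  s[26:],s[11:]  0  ''
  22  s[11:],s[7:]  3  'dab'
  23  s[7:],s[24:]  2  'da'
  24  s[24:],s[6:]  1  'd'
  25  s[6:],s[5:]  2  'dd'
  26  s[5:],s[27:]  0  ''
  27  s[27:],s[21:]  1  'e'

n(n+1)/2 = 28·29/2 = 406
Σ LCP = 0 + 3 + 2 + 1 + 1 + 0 + 1 + 2 + 2 + 1 + 2 + 1 + 0 + 1 + 1 + 2 + 3 + 2 + 1 + 3 + 1 + 0 + 3 + 2 + 1 + 2 + 0 + 1 = 39
distinct = 406 − 39 = 367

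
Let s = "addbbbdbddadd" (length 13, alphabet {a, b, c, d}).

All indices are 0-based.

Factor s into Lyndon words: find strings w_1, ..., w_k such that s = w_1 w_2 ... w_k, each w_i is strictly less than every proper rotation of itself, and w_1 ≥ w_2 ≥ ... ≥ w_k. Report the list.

emit factor 1: 'addbbbdbdd' (i=0, period=10)
emit factor 2: 'add' (i=10, period=3)

["addbbbdbdd", "add"]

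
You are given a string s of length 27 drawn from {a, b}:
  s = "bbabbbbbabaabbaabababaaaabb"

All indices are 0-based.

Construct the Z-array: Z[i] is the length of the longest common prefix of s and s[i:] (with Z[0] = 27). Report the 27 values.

Z[0]=27
i=1: i≥r, start 0; Z[1]=1 grow→box=[1,2)
i=2: i≥r, start 0; Z[2]=0
i=3: i≥r, start 0; Z[3]=2 grow→box=[3,5)
i=4: min(r-i=1, Z[1]=1)=1; Z[4]=2 grow→box=[4,6)
i=5: min(r-i=1, Z[1]=1)=1; Z[5]=2 grow→box=[5,7)
i=6: min(r-i=1, Z[1]=1)=1; Z[6]=4 grow→box=[6,10)
i=7: min(r-i=3, Z[1]=1)=1; Z[7]=1
i=8: min(r-i=2, Z[2]=0)=0; Z[8]=0
i=9: min(r-i=1, Z[3]=2)=1; Z[9]=1
i=10: i≥r, start 0; Z[10]=0
i=11: i≥r, start 0; Z[11]=0
i=12: i≥r, start 0; Z[12]=3 grow→box=[12,15)
i=13: min(r-i=2, Z[1]=1)=1; Z[13]=1
i=14: min(r-i=1, Z[2]=0)=0; Z[14]=0
i=15: i≥r, start 0; Z[15]=0
i=16: i≥r, start 0; Z[16]=1 grow→box=[16,17)
i=17: i≥r, start 0; Z[17]=0
i=18: i≥r, start 0; Z[18]=1 grow→box=[18,19)
i=19: i≥r, start 0; Z[19]=0
i=20: i≥r, start 0; Z[20]=1 grow→box=[20,21)
i=21: i≥r, start 0; Z[21]=0
i=22: i≥r, start 0; Z[22]=0
i=23: i≥r, start 0; Z[23]=0
i=24: i≥r, start 0; Z[24]=0
i=25: i≥r, start 0; Z[25]=2 grow→box=[25,27)
i=26: min(r-i=1, Z[1]=1)=1; Z[26]=1

[27, 1, 0, 2, 2, 2, 4, 1, 0, 1, 0, 0, 3, 1, 0, 0, 1, 0, 1, 0, 1, 0, 0, 0, 0, 2, 1]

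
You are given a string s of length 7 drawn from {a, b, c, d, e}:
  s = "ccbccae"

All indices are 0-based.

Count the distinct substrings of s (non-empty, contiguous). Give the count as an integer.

24

sorted suffixes:
  #0 SA[0]=5  'ae'
  #1 SA[1]=2  'bccae'
  #2 SA[2]=4  'cae'
  #3 SA[3]=1  'cbccae'
  #4 SA[4]=3  'ccae'
  #5 SA[5]=0  'ccbccae'
  #6 SA[6]=6  'e'

SA = [5, 2, 4, 1, 3, 0, 6]
[i] adj suffixes → lcp
  [1] 5/2 → 0 ('')
  [2] 2/4 → 0 ('')
  [3] 4/1 → 1 ('c')
  [4] 1/3 → 1 ('c')
  [5] 3/0 → 2 ('cc')
  [6] 0/6 → 0 ('')

n(n+1)/2 = 7·8/2 = 28
Σ LCP = 0 + 0 + 0 + 1 + 1 + 2 + 0 = 4
distinct = 28 − 4 = 24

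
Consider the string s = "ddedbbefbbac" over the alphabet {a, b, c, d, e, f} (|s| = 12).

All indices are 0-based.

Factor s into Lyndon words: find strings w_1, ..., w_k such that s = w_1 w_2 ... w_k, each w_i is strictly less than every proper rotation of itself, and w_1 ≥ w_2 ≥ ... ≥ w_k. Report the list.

emit factor 1: 'dde' (i=0, period=3)
emit factor 2: 'd' (i=3, period=1)
emit factor 3: 'bbef' (i=4, period=4)
emit factor 4: 'b' (i=8, period=1)
emit factor 5: 'b' (i=9, period=1)
emit factor 6: 'ac' (i=10, period=2)

["dde", "d", "bbef", "b", "b", "ac"]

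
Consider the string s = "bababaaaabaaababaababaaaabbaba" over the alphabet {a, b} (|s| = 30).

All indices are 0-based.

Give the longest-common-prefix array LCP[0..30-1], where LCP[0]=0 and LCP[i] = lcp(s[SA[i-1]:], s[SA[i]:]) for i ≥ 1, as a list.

[0, 1, 5, 3, 5, 4, 2, 4, 7, 3, 1, 3, 7, 5, 4, 3, 9, 6, 2, 0, 2, 6, 4, 3, 2, 4, 8, 5, 4, 1]

rank→(start, suffix):
  0 → (29, 'a')
  1 → (5, 'aaaabaaababaababaaaabbaba')
  2 → (21, 'aaaabbaba')
  3 → (6, 'aaabaaababaababaaaabbaba')
  4 → (10, 'aaababaababaaaabbaba')
  5 → (22, 'aaabbaba')
  6 → (7, 'aabaaababaababaaaabbaba')
  7 → (16, 'aababaaaabbaba')
  8 → (11, 'aababaababaaaabbaba')
  9 → (23, 'aabbaba')
  10 → (27, 'aba')
  11 → (3, 'abaaaabaaababaababaaaabbaba')
  12 → (19, 'abaaaabbaba')
  13 → (8, 'abaaababaababaaaabbaba')
  14 → (14, 'abaababaaaabbaba')
  15 → (1, 'ababaaaabaaababaababaaaabbaba')
  16 → (17, 'ababaaaabbaba')
  17 → (12, 'ababaababaaaabbaba')
  18 → (24, 'abbaba')
  19 → (28, 'ba')
  20 → (4, 'baaaabaaababaababaaaabbaba')
  21 → (20, 'baaaabbaba')
  22 → (9, 'baaababaababaaaabbaba')
  23 → (15, 'baababaaaabbaba')
  24 → (26, 'baba')
  25 → (2, 'babaaaabaaababaababaaaabbaba')
  26 → (18, 'babaaaabbaba')
  27 → (13, 'babaababaaaabbaba')
  28 → (0, 'bababaaaabaaababaababaaaabbaba')
  29 → (25, 'bbaba')

SA = [29, 5, 21, 6, 10, 22, 7, 16, 11, 23, 27, 3, 19, 8, 14, 1, 17, 12, 24, 28, 4, 20, 9, 15, 26, 2, 18, 13, 0, 25]
[i] adj suffixes → lcp
  [1] 29/5 → 1 ('a')
  [2] 5/21 → 5 ('aaaab')
  [3] 21/6 → 3 ('aaa')
  [4] 6/10 → 5 ('aaaba')
  [5] 10/22 → 4 ('aaab')
  [6] 22/7 → 2 ('aa')
  [7] 7/16 → 4 ('aaba')
  [8] 16/11 → 7 ('aababaa')
  [9] 11/23 → 3 ('aab')
  [10] 23/27 → 1 ('a')
  [11] 27/3 → 3 ('aba')
  [12] 3/19 → 7 ('abaaaab')
  [13] 19/8 → 5 ('abaaa')
  [14] 8/14 → 4 ('abaa')
  [15] 14/1 → 3 ('aba')
  [16] 1/17 → 9 ('ababaaaab')
  [17] 17/12 → 6 ('ababaa')
  [18] 12/24 → 2 ('ab')
  [19] 24/28 → 0 ('')
  [20] 28/4 → 2 ('ba')
  [21] 4/20 → 6 ('baaaab')
  [22] 20/9 → 4 ('baaa')
  [23] 9/15 → 3 ('baa')
  [24] 15/26 → 2 ('ba')
  [25] 26/2 → 4 ('baba')
  [26] 2/18 → 8 ('babaaaab')
  [27] 18/13 → 5 ('babaa')
  [28] 13/0 → 4 ('baba')
  [29] 0/25 → 1 ('b')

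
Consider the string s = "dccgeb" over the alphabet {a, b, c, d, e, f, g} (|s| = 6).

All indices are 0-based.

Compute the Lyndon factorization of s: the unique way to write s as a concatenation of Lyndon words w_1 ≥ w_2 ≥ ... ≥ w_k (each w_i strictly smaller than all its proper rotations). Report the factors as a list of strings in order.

["d", "ccge", "b"]

emit factor 1: 'd' (i=0, period=1)
emit factor 2: 'ccge' (i=1, period=4)
emit factor 3: 'b' (i=5, period=1)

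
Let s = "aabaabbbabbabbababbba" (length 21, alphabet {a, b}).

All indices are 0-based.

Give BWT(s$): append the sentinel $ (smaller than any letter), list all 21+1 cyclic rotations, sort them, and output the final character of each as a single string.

ab$babbbbababbbabaabaa

rank  rotation                last
    0  $aabaabbbabbabbababbba  a
    1  a$aabaabbbabbabbababbb  b
    2  aabaabbbabbabbababbba$  $
    3  aabbbabbabbababbba$aab  b
    4  abaabbbabbabbababbba$a  a
    5  ababbba$aabaabbbabbabb  b
    6  abbababbba$aabaabbbabb  b
    7  abbabbababbba$aabaabbb  b
    8  abbba$aabaabbbabbabbab  b
    9  abbbabbabbababbba$aaba  a
   10  ba$aabaabbbabbabbababb  b
   11  baabbbabbabbababbba$aa  a
   12  bababbba$aabaabbbabbab  b
   13  babbababbba$aabaabbbab  b
   14  babbabbababbba$aabaabb  b
   15  babbba$aabaabbbabbabba  a
   16  bba$aabaabbbabbabbabab  b
   17  bbababbba$aabaabbbabba  a
   18  bbabbababbba$aabaabbba  a
   19  bbabbabbababbba$aabaab  b
   20  bbba$aabaabbbabbabbaba  a
   21  bbbabbabbababbba$aabaa  a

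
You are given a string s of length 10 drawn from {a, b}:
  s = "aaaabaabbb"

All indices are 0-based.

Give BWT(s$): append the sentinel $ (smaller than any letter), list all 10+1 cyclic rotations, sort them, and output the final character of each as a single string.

b$aabaababa

rank  rotation     last
    0  $aaaabaabbb  b
    1  aaaabaabbb$  $
    2  aaabaabbb$a  a
    3  aabaabbb$aa  a
    4  aabbb$aaaab  b
    5  abaabbb$aaa  a
    6  abbb$aaaaba  a
    7  b$aaaabaabb  b
    8  baabbb$aaaa  a
    9  bb$aaaabaab  b
   10  bbb$aaaabaa  a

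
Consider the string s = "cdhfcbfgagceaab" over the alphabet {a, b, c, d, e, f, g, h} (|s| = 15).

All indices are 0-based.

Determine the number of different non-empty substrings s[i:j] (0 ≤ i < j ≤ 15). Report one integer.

rank | idx | suffix
   0 |  12 | aab
   1 |  13 | ab
   2 |   8 | agceaab
   3 |  14 | b
   4 |   5 | bfgagceaab
   5 |   4 | cbfgagceaab
   6 |   0 | cdhfcbfgagceaab
   7 |  10 | ceaab
   8 |   1 | dhfcbfgagceaab
   9 |  11 | eaab
  10 |   3 | fcbfgagceaab
  11 |   6 | fgagceaab
  12 |   7 | gagceaab
  13 |   9 | gceaab
  14 |   2 | hfcbfgagceaab

SA = [12, 13, 8, 14, 5, 4, 0, 10, 1, 11, 3, 6, 7, 9, 2]
rank  pair      lcp
   1  s[12:],s[13:]  1  'a'
   2  s[13:],s[8:]  1  'a'
   3  s[8:],s[14:]  0  ''
   4  s[14:],s[5:]  1  'b'
   5  s[5:],s[4:]  0  ''
   6  s[4:],s[0:]  1  'c'
   7  s[0:],s[10:]  1  'c'
   8  s[10:],s[1:]  0  ''
   9  s[1:],s[11:]  0  ''
  10  s[11:],s[3:]  0  ''
  11  s[3:],s[6:]  1  'f'
  12  s[6:],s[7:]  0  ''
  13  s[7:],s[9:]  1  'g'
  14  s[9:],s[2:]  0  ''

n(n+1)/2 = 15·16/2 = 120
Σ LCP = 0 + 1 + 1 + 0 + 1 + 0 + 1 + 1 + 0 + 0 + 0 + 1 + 0 + 1 + 0 = 7
distinct = 120 − 7 = 113

113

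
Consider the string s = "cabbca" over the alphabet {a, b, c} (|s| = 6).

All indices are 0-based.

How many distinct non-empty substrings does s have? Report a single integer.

rank→(start, suffix):
  0 → (5, 'a')
  1 → (1, 'abbca')
  2 → (2, 'bbca')
  3 → (3, 'bca')
  4 → (4, 'ca')
  5 → (0, 'cabbca')

SA = [5, 1, 2, 3, 4, 0]
rank  pair      lcp
   1  s[5:],s[1:]  1  'a'
   2  s[1:],s[2:]  0  ''
   3  s[2:],s[3:]  1  'b'
   4  s[3:],s[4:]  0  ''
   5  s[4:],s[0:]  2  'ca'

n(n+1)/2 = 6·7/2 = 21
Σ LCP = 0 + 1 + 0 + 1 + 0 + 2 = 4
distinct = 21 − 4 = 17

17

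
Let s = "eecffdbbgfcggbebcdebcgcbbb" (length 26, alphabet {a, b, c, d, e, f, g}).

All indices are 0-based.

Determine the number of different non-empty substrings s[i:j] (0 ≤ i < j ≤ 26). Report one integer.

rank | idx | suffix
   0 |  25 | b
   1 |  24 | bb
   2 |  23 | bbb
   3 |   6 | bbgfcggbebcdebcgcbbb
   4 |  15 | bcdebcgcbbb
   5 |  19 | bcgcbbb
   6 |  13 | bebcdebcgcbbb
   7 |   7 | bgfcggbebcdebcgcbbb
   8 |  22 | cbbb
   9 |  16 | cdebcgcbbb
  10 |   2 | cffdbbgfcggbebcdebcgcbbb
  11 |  20 | cgcbbb
  12 |  10 | cggbebcdebcgcbbb
  13 |   5 | dbbgfcggbebcdebcgcbbb
  14 |  17 | debcgcbbb
  15 |  14 | ebcdebcgcbbb
  16 |  18 | ebcgcbbb
  17 |   1 | ecffdbbgfcggbebcdebcgcbbb
  18 |   0 | eecffdbbgfcggbebcdebcgcbbb
  19 |   9 | fcggbebcdebcgcbbb
  20 |   4 | fdbbgfcggbebcdebcgcbbb
  21 |   3 | ffdbbgfcggbebcdebcgcbbb
  22 |  12 | gbebcdebcgcbbb
  23 |  21 | gcbbb
  24 |   8 | gfcggbebcdebcgcbbb
  25 |  11 | ggbebcdebcgcbbb

SA = [25, 24, 23, 6, 15, 19, 13, 7, 22, 16, 2, 20, 10, 5, 17, 14, 18, 1, 0, 9, 4, 3, 12, 21, 8, 11]
i: (SA[i-1],SA[i]) lcp shared
  1: (25,24) 1 'b'
  2: (24,23) 2 'bb'
  3: (23,6) 2 'bb'
  4: (6,15) 1 'b'
  5: (15,19) 2 'bc'
  6: (19,13) 1 'b'
  7: (13,7) 1 'b'
  8: (7,22) 0 ''
  9: (22,16) 1 'c'
  10: (16,2) 1 'c'
  11: (2,20) 1 'c'
  12: (20,10) 2 'cg'
  13: (10,5) 0 ''
  14: (5,17) 1 'd'
  15: (17,14) 0 ''
  16: (14,18) 3 'ebc'
  17: (18,1) 1 'e'
  18: (1,0) 1 'e'
  19: (0,9) 0 ''
  20: (9,4) 1 'f'
  21: (4,3) 1 'f'
  22: (3,12) 0 ''
  23: (12,21) 1 'g'
  24: (21,8) 1 'g'
  25: (8,11) 1 'g'

n(n+1)/2 = 26·27/2 = 351
Σ LCP = 0 + 1 + 2 + 2 + 1 + 2 + 1 + 1 + 0 + 1 + 1 + 1 + 2 + 0 + 1 + 0 + 3 + 1 + 1 + 0 + 1 + 1 + 0 + 1 + 1 + 1 = 26
distinct = 351 − 26 = 325

325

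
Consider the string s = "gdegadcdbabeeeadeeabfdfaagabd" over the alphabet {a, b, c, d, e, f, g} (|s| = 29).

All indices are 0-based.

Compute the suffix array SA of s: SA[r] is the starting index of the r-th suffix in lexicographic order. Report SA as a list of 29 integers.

rank | idx | suffix
   0 |  23 | aagabd
   1 |  26 | abd
   2 |   9 | abeeeadeeabfdfaagabd
   3 |  18 | abfdfaagabd
   4 |   4 | adcdbabeeeadeeabfdfaagabd
   5 |  14 | adeeabfdfaagabd
   6 |  24 | agabd
   7 |   8 | babeeeadeeabfdfaagabd
   8 |  27 | bd
   9 |  10 | beeeadeeabfdfaagabd
  10 |  19 | bfdfaagabd
  11 |   6 | cdbabeeeadeeabfdfaagabd
  12 |  28 | d
  13 |   7 | dbabeeeadeeabfdfaagabd
  14 |   5 | dcdbabeeeadeeabfdfaagabd
  15 |  15 | deeabfdfaagabd
  16 |   1 | degadcdbabeeeadeeabfdfaagabd
  17 |  21 | dfaagabd
  18 |  17 | eabfdfaagabd
  19 |  13 | eadeeabfdfaagabd
  20 |  16 | eeabfdfaagabd
  21 |  12 | eeadeeabfdfaagabd
  22 |  11 | eeeadeeabfdfaagabd
  23 |   2 | egadcdbabeeeadeeabfdfaagabd
  24 |  22 | faagabd
  25 |  20 | fdfaagabd
  26 |  25 | gabd
  27 |   3 | gadcdbabeeeadeeabfdfaagabd
  28 |   0 | gdegadcdbabeeeadeeabfdfaagabd

[23, 26, 9, 18, 4, 14, 24, 8, 27, 10, 19, 6, 28, 7, 5, 15, 1, 21, 17, 13, 16, 12, 11, 2, 22, 20, 25, 3, 0]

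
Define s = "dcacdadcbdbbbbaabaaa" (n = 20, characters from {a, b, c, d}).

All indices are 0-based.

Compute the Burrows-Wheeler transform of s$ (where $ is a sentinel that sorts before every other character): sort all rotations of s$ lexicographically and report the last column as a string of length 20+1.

aaabbacdabbbdcddacb$a

rank  rotation               last
    0  $dcacdadcbdbbbbaabaaa  a
    1  a$dcacdadcbdbbbbaabaa  a
    2  aa$dcacdadcbdbbbbaaba  a
    3  aaa$dcacdadcbdbbbbaab  b
    4  aabaaa$dcacdadcbdbbbb  b
    5  abaaa$dcacdadcbdbbbba  a
    6  acdadcbdbbbbaabaaa$dc  c
    7  adcbdbbbbaabaaa$dcacd  d
    8  baaa$dcacdadcbdbbbbaa  a
    9  baabaaa$dcacdadcbdbbb  b
   10  bbaabaaa$dcacdadcbdbb  b
   11  bbbaabaaa$dcacdadcbdb  b
   12  bbbbaabaaa$dcacdadcbd  d
   13  bdbbbbaabaaa$dcacdadc  c
   14  cacdadcbdbbbbaabaaa$d  d
   15  cbdbbbbaabaaa$dcacdad  d
   16  cdadcbdbbbbaabaaa$dca  a
   17  dadcbdbbbbaabaaa$dcac  c
   18  dbbbbaabaaa$dcacdadcb  b
   19  dcacdadcbdbbbbaabaaa$  $
   20  dcbdbbbbaabaaa$dcacda  a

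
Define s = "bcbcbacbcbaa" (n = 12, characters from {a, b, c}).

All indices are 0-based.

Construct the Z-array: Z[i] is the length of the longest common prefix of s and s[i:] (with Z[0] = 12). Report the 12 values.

[12, 0, 3, 0, 1, 0, 0, 3, 0, 1, 0, 0]

Z[0]=12
i=1: fresh scan; Z[1]=0
i=2: fresh scan; Z[2]=3 scan→box=[2,5)
i=3: min(r-i=2, Z[1]=0)=0; Z[3]=0
i=4: min(r-i=1, Z[2]=3)=1; Z[4]=1
i=5: fresh scan; Z[5]=0
i=6: fresh scan; Z[6]=0
i=7: fresh scan; Z[7]=3 scan→box=[7,10)
i=8: min(r-i=2, Z[1]=0)=0; Z[8]=0
i=9: min(r-i=1, Z[2]=3)=1; Z[9]=1
i=10: fresh scan; Z[10]=0
i=11: fresh scan; Z[11]=0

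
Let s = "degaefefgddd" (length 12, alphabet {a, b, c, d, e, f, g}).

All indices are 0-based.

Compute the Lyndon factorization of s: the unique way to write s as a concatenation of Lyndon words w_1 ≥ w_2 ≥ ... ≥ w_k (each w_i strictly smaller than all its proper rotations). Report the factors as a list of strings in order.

["deg", "aefefgddd"]

emit factor 1: 'deg' (i=0, period=3)
emit factor 2: 'aefefgddd' (i=3, period=9)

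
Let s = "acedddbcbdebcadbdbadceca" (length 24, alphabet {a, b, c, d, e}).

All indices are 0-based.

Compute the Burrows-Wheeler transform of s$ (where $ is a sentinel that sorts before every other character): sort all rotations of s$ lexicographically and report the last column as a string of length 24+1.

ac$cbdeddcebbdabdaadebdcc

rank  rotation                   last
    0  $acedddbcbdebcadbdbadceca  a
    1  a$acedddbcbdebcadbdbadcec  c
    2  acedddbcbdebcadbdbadceca$  $
    3  adbdbadceca$acedddbcbdebc  c
    4  adceca$acedddbcbdebcadbdb  b
    5  badceca$acedddbcbdebcadbd  d
    6  bcadbdbadceca$acedddbcbde  e
    7  bcbdebcadbdbadceca$aceddd  d
    8  bdbadceca$acedddbcbdebcad  d
    9  bdebcadbdbadceca$acedddbc  c
   10  ca$acedddbcbdebcadbdbadce  e
   11  cadbdbadceca$acedddbcbdeb  b
   12  cbdebcadbdbadceca$acedddb  b
   13  ceca$acedddbcbdebcadbdbad  d
   14  cedddbcbdebcadbdbadceca$a  a
   15  dbadceca$acedddbcbdebcadb  b
   16  dbcbdebcadbdbadceca$acedd  d
   17  dbdbadceca$acedddbcbdebca  a
   18  dceca$acedddbcbdebcadbdba  a
   19  ddbcbdebcadbdbadceca$aced  d
   20  dddbcbdebcadbdbadceca$ace  e
   21  debcadbdbadceca$acedddbcb  b
   22  ebcadbdbadceca$acedddbcbd  d
   23  eca$acedddbcbdebcadbdbadc  c
   24  edddbcbdebcadbdbadceca$ac  c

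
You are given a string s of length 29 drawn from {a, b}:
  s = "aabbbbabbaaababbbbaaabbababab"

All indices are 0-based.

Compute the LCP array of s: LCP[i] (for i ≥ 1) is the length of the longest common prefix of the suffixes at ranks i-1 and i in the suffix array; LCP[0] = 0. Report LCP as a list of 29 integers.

[0, 4, 2, 3, 4, 1, 2, 4, 4, 2, 4, 3, 6, 0, 1, 5, 2, 3, 5, 3, 4, 1, 6, 3, 4, 2, 4, 3, 5]

rank→(start, suffix):
  0 → (9, 'aaababbbbaaabbababab')
  1 → (18, 'aaabbababab')
  2 → (10, 'aababbbbaaabbababab')
  3 → (19, 'aabbababab')
  4 → (0, 'aabbbbabbaaababbbbaaabbababab')
  5 → (27, 'ab')
  6 → (25, 'abab')
  7 → (23, 'ababab')
  8 → (11, 'ababbbbaaabbababab')
  9 → (6, 'abbaaababbbbaaabbababab')
  10 → (20, 'abbababab')
  11 → (13, 'abbbbaaabbababab')
  12 → (1, 'abbbbabbaaababbbbaaabbababab')
  13 → (28, 'b')
  14 → (8, 'baaababbbbaaabbababab')
  15 → (17, 'baaabbababab')
  16 → (26, 'bab')
  17 → (24, 'babab')
  18 → (22, 'bababab')
  19 → (5, 'babbaaababbbbaaabbababab')
  20 → (12, 'babbbbaaabbababab')
  21 → (7, 'bbaaababbbbaaabbababab')
  22 → (16, 'bbaaabbababab')
  23 → (21, 'bbababab')
  24 → (4, 'bbabbaaababbbbaaabbababab')
  25 → (15, 'bbbaaabbababab')
  26 → (3, 'bbbabbaaababbbbaaabbababab')
  27 → (14, 'bbbbaaabbababab')
  28 → (2, 'bbbbabbaaababbbbaaabbababab')

SA = [9, 18, 10, 19, 0, 27, 25, 23, 11, 6, 20, 13, 1, 28, 8, 17, 26, 24, 22, 5, 12, 7, 16, 21, 4, 15, 3, 14, 2]
i: (SA[i-1],SA[i]) lcp shared
  1: (9,18) 4 'aaab'
  2: (18,10) 2 'aa'
  3: (10,19) 3 'aab'
  4: (19,0) 4 'aabb'
  5: (0,27) 1 'a'
  6: (27,25) 2 'ab'
  7: (25,23) 4 'abab'
  8: (23,11) 4 'abab'
  9: (11,6) 2 'ab'
  10: (6,20) 4 'abba'
  11: (20,13) 3 'abb'
  12: (13,1) 6 'abbbba'
  13: (1,28) 0 ''
  14: (28,8) 1 'b'
  15: (8,17) 5 'baaab'
  16: (17,26) 2 'ba'
  17: (26,24) 3 'bab'
  18: (24,22) 5 'babab'
  19: (22,5) 3 'bab'
  20: (5,12) 4 'babb'
  21: (12,7) 1 'b'
  22: (7,16) 6 'bbaaab'
  23: (16,21) 3 'bba'
  24: (21,4) 4 'bbab'
  25: (4,15) 2 'bb'
  26: (15,3) 4 'bbba'
  27: (3,14) 3 'bbb'
  28: (14,2) 5 'bbbba'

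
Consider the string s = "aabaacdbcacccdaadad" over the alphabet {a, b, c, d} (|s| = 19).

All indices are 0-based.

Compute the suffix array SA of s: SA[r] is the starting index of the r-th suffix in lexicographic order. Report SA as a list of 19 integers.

rank→(start, suffix):
  0 → (0, 'aabaacdbcacccdaadad')
  1 → (3, 'aacdbcacccdaadad')
  2 → (14, 'aadad')
  3 → (1, 'abaacdbcacccdaadad')
  4 → (9, 'acccdaadad')
  5 → (4, 'acdbcacccdaadad')
  6 → (17, 'ad')
  7 → (15, 'adad')
  8 → (2, 'baacdbcacccdaadad')
  9 → (7, 'bcacccdaadad')
  10 → (8, 'cacccdaadad')
  11 → (10, 'cccdaadad')
  12 → (11, 'ccdaadad')
  13 → (12, 'cdaadad')
  14 → (5, 'cdbcacccdaadad')
  15 → (18, 'd')
  16 → (13, 'daadad')
  17 → (16, 'dad')
  18 → (6, 'dbcacccdaadad')

[0, 3, 14, 1, 9, 4, 17, 15, 2, 7, 8, 10, 11, 12, 5, 18, 13, 16, 6]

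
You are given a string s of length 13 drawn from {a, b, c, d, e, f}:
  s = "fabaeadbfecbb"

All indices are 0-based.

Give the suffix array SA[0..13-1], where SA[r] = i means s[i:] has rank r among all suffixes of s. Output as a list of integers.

[1, 5, 3, 12, 2, 11, 7, 10, 6, 4, 9, 0, 8]

rank→(start, suffix):
  0 → (1, 'abaeadbfecbb')
  1 → (5, 'adbfecbb')
  2 → (3, 'aeadbfecbb')
  3 → (12, 'b')
  4 → (2, 'baeadbfecbb')
  5 → (11, 'bb')
  6 → (7, 'bfecbb')
  7 → (10, 'cbb')
  8 → (6, 'dbfecbb')
  9 → (4, 'eadbfecbb')
  10 → (9, 'ecbb')
  11 → (0, 'fabaeadbfecbb')
  12 → (8, 'fecbb')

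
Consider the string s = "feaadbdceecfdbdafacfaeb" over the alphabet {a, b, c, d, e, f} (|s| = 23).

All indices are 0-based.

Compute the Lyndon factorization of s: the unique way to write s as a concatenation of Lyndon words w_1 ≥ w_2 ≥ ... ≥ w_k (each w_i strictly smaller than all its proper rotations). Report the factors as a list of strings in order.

["f", "e", "aadbdceecfdbdafacfaeb"]

emit factor 1: 'f' (i=0, period=1)
emit factor 2: 'e' (i=1, period=1)
emit factor 3: 'aadbdceecfdbdafacfaeb' (i=2, period=21)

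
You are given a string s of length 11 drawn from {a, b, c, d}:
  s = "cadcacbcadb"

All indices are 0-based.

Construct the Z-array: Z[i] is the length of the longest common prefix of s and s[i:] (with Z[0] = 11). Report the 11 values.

[11, 0, 0, 2, 0, 1, 0, 3, 0, 0, 0]

Z[0]=11
i=1: i≥r, start 0; Z[1]=0
i=2: i≥r, start 0; Z[2]=0
i=3: i≥r, start 0; Z[3]=2 grow→box=[3,5)
i=4: min(r-i=1, Z[1]=0)=0; Z[4]=0
i=5: i≥r, start 0; Z[5]=1 grow→box=[5,6)
i=6: i≥r, start 0; Z[6]=0
i=7: i≥r, start 0; Z[7]=3 grow→box=[7,10)
i=8: min(r-i=2, Z[1]=0)=0; Z[8]=0
i=9: min(r-i=1, Z[2]=0)=0; Z[9]=0
i=10: i≥r, start 0; Z[10]=0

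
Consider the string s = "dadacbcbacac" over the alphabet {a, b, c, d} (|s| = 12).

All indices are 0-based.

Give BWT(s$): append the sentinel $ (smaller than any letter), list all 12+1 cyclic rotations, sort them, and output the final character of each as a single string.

rank  rotation       last
    0  $dadacbcbacac  c
    1  ac$dadacbcbac  c
    2  acac$dadacbcb  b
    3  acbcbacac$dad  d
    4  adacbcbacac$d  d
    5  bacac$dadacbc  c
    6  bcbacac$dadac  c
    7  c$dadacbcbaca  a
    8  cac$dadacbcba  a
    9  cbacac$dadacb  b
   10  cbcbacac$dada  a
   11  dacbcbacac$da  a
   12  dadacbcbacac$  $

ccbddccaabaa$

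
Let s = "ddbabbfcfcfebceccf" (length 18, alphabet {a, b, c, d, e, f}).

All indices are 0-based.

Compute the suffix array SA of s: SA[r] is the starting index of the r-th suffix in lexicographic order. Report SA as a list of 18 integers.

sorted suffixes:
  #0 SA[0]=3  'abbfcfcfebceccf'
  #1 SA[1]=2  'babbfcfcfebceccf'
  #2 SA[2]=4  'bbfcfcfebceccf'
  #3 SA[3]=12  'bceccf'
  #4 SA[4]=5  'bfcfcfebceccf'
  #5 SA[5]=15  'ccf'
  #6 SA[6]=13  'ceccf'
  #7 SA[7]=16  'cf'
  #8 SA[8]=7  'cfcfebceccf'
  #9 SA[9]=9  'cfebceccf'
  #10 SA[10]=1  'dbabbfcfcfebceccf'
  #11 SA[11]=0  'ddbabbfcfcfebceccf'
  #12 SA[12]=11  'ebceccf'
  #13 SA[13]=14  'eccf'
  #14 SA[14]=17  'f'
  #15 SA[15]=6  'fcfcfebceccf'
  #16 SA[16]=8  'fcfebceccf'
  #17 SA[17]=10  'febceccf'

[3, 2, 4, 12, 5, 15, 13, 16, 7, 9, 1, 0, 11, 14, 17, 6, 8, 10]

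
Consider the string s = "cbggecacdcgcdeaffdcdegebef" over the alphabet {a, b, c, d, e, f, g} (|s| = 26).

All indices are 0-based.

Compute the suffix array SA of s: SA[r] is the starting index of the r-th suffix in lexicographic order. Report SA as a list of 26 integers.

sorted suffixes:
  #0 SA[0]=6  'acdcgcdeaffdcdegebef'
  #1 SA[1]=14  'affdcdegebef'
  #2 SA[2]=23  'bef'
  #3 SA[3]=1  'bggecacdcgcdeaffdcdegebef'
  #4 SA[4]=5  'cacdcgcdeaffdcdegebef'
  #5 SA[5]=0  'cbggecacdcgcdeaffdcdegebef'
  #6 SA[6]=7  'cdcgcdeaffdcdegebef'
  #7 SA[7]=11  'cdeaffdcdegebef'
  #8 SA[8]=18  'cdegebef'
  #9 SA[9]=9  'cgcdeaffdcdegebef'
  #10 SA[10]=17  'dcdegebef'
  #11 SA[11]=8  'dcgcdeaffdcdegebef'
  #12 SA[12]=12  'deaffdcdegebef'
  #13 SA[13]=19  'degebef'
  #14 SA[14]=13  'eaffdcdegebef'
  #15 SA[15]=22  'ebef'
  #16 SA[16]=4  'ecacdcgcdeaffdcdegebef'
  #17 SA[17]=24  'ef'
  #18 SA[18]=20  'egebef'
  #19 SA[19]=25  'f'
  #20 SA[20]=16  'fdcdegebef'
  #21 SA[21]=15  'ffdcdegebef'
  #22 SA[22]=10  'gcdeaffdcdegebef'
  #23 SA[23]=21  'gebef'
  #24 SA[24]=3  'gecacdcgcdeaffdcdegebef'
  #25 SA[25]=2  'ggecacdcgcdeaffdcdegebef'

[6, 14, 23, 1, 5, 0, 7, 11, 18, 9, 17, 8, 12, 19, 13, 22, 4, 24, 20, 25, 16, 15, 10, 21, 3, 2]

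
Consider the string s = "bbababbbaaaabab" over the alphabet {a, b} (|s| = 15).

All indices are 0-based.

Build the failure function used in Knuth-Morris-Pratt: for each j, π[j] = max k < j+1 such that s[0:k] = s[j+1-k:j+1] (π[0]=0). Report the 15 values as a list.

[0, 1, 0, 1, 0, 1, 2, 2, 3, 0, 0, 0, 1, 0, 1]

π[0] = 0
j=1 s[j]='b': π[1]=1 (border 'b')
j=2 s[j]='a': k: 1→0; π[2]=0 (border '')
j=3 s[j]='b': π[3]=1 (border 'b')
j=4 s[j]='a': k: 1→0; π[4]=0 (border '')
j=5 s[j]='b': π[5]=1 (border 'b')
j=6 s[j]='b': π[6]=2 (border 'bb')
j=7 s[j]='b': k: 2→1; π[7]=2 (border 'bb')
j=8 s[j]='a': π[8]=3 (border 'bba')
j=9 s[j]='a': k: 3→0; π[9]=0 (border '')
j=10 s[j]='a': π[10]=0 (border '')
j=11 s[j]='a': π[11]=0 (border '')
j=12 s[j]='b': π[12]=1 (border 'b')
j=13 s[j]='a': k: 1→0; π[13]=0 (border '')
j=14 s[j]='b': π[14]=1 (border 'b')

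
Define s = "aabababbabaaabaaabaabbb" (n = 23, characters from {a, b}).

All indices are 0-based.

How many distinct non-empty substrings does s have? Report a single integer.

206

sorted suffixes:
  #0 SA[0]=10  'aaabaaabaabbb'
  #1 SA[1]=14  'aaabaabbb'
  #2 SA[2]=11  'aabaaabaabbb'
  #3 SA[3]=15  'aabaabbb'
  #4 SA[4]=0  'aabababbabaaabaaabaabbb'
  #5 SA[5]=18  'aabbb'
  #6 SA[6]=8  'abaaabaaabaabbb'
  #7 SA[7]=12  'abaaabaabbb'
  #8 SA[8]=16  'abaabbb'
  #9 SA[9]=1  'abababbabaaabaaabaabbb'
  #10 SA[10]=3  'ababbabaaabaaabaabbb'
  #11 SA[11]=5  'abbabaaabaaabaabbb'
  #12 SA[12]=19  'abbb'
  #13 SA[13]=22  'b'
  #14 SA[14]=9  'baaabaaabaabbb'
  #15 SA[15]=13  'baaabaabbb'
  #16 SA[16]=17  'baabbb'
  #17 SA[17]=7  'babaaabaaabaabbb'
  #18 SA[18]=2  'bababbabaaabaaabaabbb'
  #19 SA[19]=4  'babbabaaabaaabaabbb'
  #20 SA[20]=21  'bb'
  #21 SA[21]=6  'bbabaaabaaabaabbb'
  #22 SA[22]=20  'bbb'

SA = [10, 14, 11, 15, 0, 18, 8, 12, 16, 1, 3, 5, 19, 22, 9, 13, 17, 7, 2, 4, 21, 6, 20]
i: (SA[i-1],SA[i]) lcp shared
  1: (10,14) 6 'aaabaa'
  2: (14,11) 2 'aa'
  3: (11,15) 5 'aabaa'
  4: (15,0) 4 'aaba'
  5: (0,18) 3 'aab'
  6: (18,8) 1 'a'
  7: (8,12) 8 'abaaabaa'
  8: (12,16) 4 'abaa'
  9: (16,1) 3 'aba'
  10: (1,3) 4 'abab'
  11: (3,5) 2 'ab'
  12: (5,19) 3 'abb'
  13: (19,22) 0 ''
  14: (22,9) 1 'b'
  15: (9,13) 7 'baaabaa'
  16: (13,17) 3 'baa'
  17: (17,7) 2 'ba'
  18: (7,2) 4 'baba'
  19: (2,4) 3 'bab'
  20: (4,21) 1 'b'
  21: (21,6) 2 'bb'
  22: (6,20) 2 'bb'

n(n+1)/2 = 23·24/2 = 276
Σ LCP = 0 + 6 + 2 + 5 + 4 + 3 + 1 + 8 + 4 + 3 + 4 + 2 + 3 + 0 + 1 + 7 + 3 + 2 + 4 + 3 + 1 + 2 + 2 = 70
distinct = 276 − 70 = 206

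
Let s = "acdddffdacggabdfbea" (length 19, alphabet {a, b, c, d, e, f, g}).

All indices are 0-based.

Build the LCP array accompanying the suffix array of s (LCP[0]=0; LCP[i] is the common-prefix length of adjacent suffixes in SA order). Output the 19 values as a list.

rank→(start, suffix):
  0 → (18, 'a')
  1 → (12, 'abdfbea')
  2 → (0, 'acdddffdacggabdfbea')
  3 → (8, 'acggabdfbea')
  4 → (13, 'bdfbea')
  5 → (16, 'bea')
  6 → (1, 'cdddffdacggabdfbea')
  7 → (9, 'cggabdfbea')
  8 → (7, 'dacggabdfbea')
  9 → (2, 'dddffdacggabdfbea')
  10 → (3, 'ddffdacggabdfbea')
  11 → (14, 'dfbea')
  12 → (4, 'dffdacggabdfbea')
  13 → (17, 'ea')
  14 → (15, 'fbea')
  15 → (6, 'fdacggabdfbea')
  16 → (5, 'ffdacggabdfbea')
  17 → (11, 'gabdfbea')
  18 → (10, 'ggabdfbea')

SA = [18, 12, 0, 8, 13, 16, 1, 9, 7, 2, 3, 14, 4, 17, 15, 6, 5, 11, 10]
[i] adj suffixes → lcp
  [1] 18/12 → 1 ('a')
  [2] 12/0 → 1 ('a')
  [3] 0/8 → 2 ('ac')
  [4] 8/13 → 0 ('')
  [5] 13/16 → 1 ('b')
  [6] 16/1 → 0 ('')
  [7] 1/9 → 1 ('c')
  [8] 9/7 → 0 ('')
  [9] 7/2 → 1 ('d')
  [10] 2/3 → 2 ('dd')
  [11] 3/14 → 1 ('d')
  [12] 14/4 → 2 ('df')
  [13] 4/17 → 0 ('')
  [14] 17/15 → 0 ('')
  [15] 15/6 → 1 ('f')
  [16] 6/5 → 1 ('f')
  [17] 5/11 → 0 ('')
  [18] 11/10 → 1 ('g')

[0, 1, 1, 2, 0, 1, 0, 1, 0, 1, 2, 1, 2, 0, 0, 1, 1, 0, 1]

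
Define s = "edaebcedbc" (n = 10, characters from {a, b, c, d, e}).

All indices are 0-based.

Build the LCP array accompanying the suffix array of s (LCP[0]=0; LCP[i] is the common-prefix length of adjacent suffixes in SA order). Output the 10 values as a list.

[0, 0, 2, 0, 1, 0, 1, 0, 1, 2]

rank→(start, suffix):
  0 → (2, 'aebcedbc')
  1 → (8, 'bc')
  2 → (4, 'bcedbc')
  3 → (9, 'c')
  4 → (5, 'cedbc')
  5 → (1, 'daebcedbc')
  6 → (7, 'dbc')
  7 → (3, 'ebcedbc')
  8 → (0, 'edaebcedbc')
  9 → (6, 'edbc')

SA = [2, 8, 4, 9, 5, 1, 7, 3, 0, 6]
[i] adj suffixes → lcp
  [1] 2/8 → 0 ('')
  [2] 8/4 → 2 ('bc')
  [3] 4/9 → 0 ('')
  [4] 9/5 → 1 ('c')
  [5] 5/1 → 0 ('')
  [6] 1/7 → 1 ('d')
  [7] 7/3 → 0 ('')
  [8] 3/0 → 1 ('e')
  [9] 0/6 → 2 ('ed')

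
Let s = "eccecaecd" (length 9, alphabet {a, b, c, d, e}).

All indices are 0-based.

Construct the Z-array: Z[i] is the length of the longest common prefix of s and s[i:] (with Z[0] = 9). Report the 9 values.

Z[0]=9
i=1: outside box; Z[1]=0
i=2: outside box; Z[2]=0
i=3: outside box; Z[3]=2 grow→box=[3,5)
i=4: min(r-i=1, Z[1]=0)=0; Z[4]=0
i=5: outside box; Z[5]=0
i=6: outside box; Z[6]=2 grow→box=[6,8)
i=7: min(r-i=1, Z[1]=0)=0; Z[7]=0
i=8: outside box; Z[8]=0

[9, 0, 0, 2, 0, 0, 2, 0, 0]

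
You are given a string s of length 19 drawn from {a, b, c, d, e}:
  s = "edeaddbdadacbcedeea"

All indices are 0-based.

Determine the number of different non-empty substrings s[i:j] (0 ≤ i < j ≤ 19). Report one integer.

170

rank | idx | suffix
   0 |  18 | a
   1 |  10 | acbcedeea
   2 |   8 | adacbcedeea
   3 |   3 | addbdadacbcedeea
   4 |  12 | bcedeea
   5 |   6 | bdadacbcedeea
   6 |  11 | cbcedeea
   7 |  13 | cedeea
   8 |   9 | dacbcedeea
   9 |   7 | dadacbcedeea
  10 |   5 | dbdadacbcedeea
  11 |   4 | ddbdadacbcedeea
  12 |   1 | deaddbdadacbcedeea
  13 |  15 | deea
  14 |  17 | ea
  15 |   2 | eaddbdadacbcedeea
  16 |   0 | edeaddbdadacbcedeea
  17 |  14 | edeea
  18 |  16 | eea

SA = [18, 10, 8, 3, 12, 6, 11, 13, 9, 7, 5, 4, 1, 15, 17, 2, 0, 14, 16]
[i] adj suffixes → lcp
  [1] 18/10 → 1 ('a')
  [2] 10/8 → 1 ('a')
  [3] 8/3 → 2 ('ad')
  [4] 3/12 → 0 ('')
  [5] 12/6 → 1 ('b')
  [6] 6/11 → 0 ('')
  [7] 11/13 → 1 ('c')
  [8] 13/9 → 0 ('')
  [9] 9/7 → 2 ('da')
  [10] 7/5 → 1 ('d')
  [11] 5/4 → 1 ('d')
  [12] 4/1 → 1 ('d')
  [13] 1/15 → 2 ('de')
  [14] 15/17 → 0 ('')
  [15] 17/2 → 2 ('ea')
  [16] 2/0 → 1 ('e')
  [17] 0/14 → 3 ('ede')
  [18] 14/16 → 1 ('e')

n(n+1)/2 = 19·20/2 = 190
Σ LCP = 0 + 1 + 1 + 2 + 0 + 1 + 0 + 1 + 0 + 2 + 1 + 1 + 1 + 2 + 0 + 2 + 1 + 3 + 1 = 20
distinct = 190 − 20 = 170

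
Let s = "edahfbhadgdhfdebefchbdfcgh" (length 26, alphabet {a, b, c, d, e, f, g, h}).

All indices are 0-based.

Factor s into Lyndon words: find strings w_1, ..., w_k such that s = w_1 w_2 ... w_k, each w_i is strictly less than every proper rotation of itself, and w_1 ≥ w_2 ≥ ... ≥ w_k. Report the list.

emit factor 1: 'e' (i=0, period=1)
emit factor 2: 'd' (i=1, period=1)
emit factor 3: 'ahfbh' (i=2, period=5)
emit factor 4: 'adgdhfdebefchbdfcgh' (i=7, period=19)

["e", "d", "ahfbh", "adgdhfdebefchbdfcgh"]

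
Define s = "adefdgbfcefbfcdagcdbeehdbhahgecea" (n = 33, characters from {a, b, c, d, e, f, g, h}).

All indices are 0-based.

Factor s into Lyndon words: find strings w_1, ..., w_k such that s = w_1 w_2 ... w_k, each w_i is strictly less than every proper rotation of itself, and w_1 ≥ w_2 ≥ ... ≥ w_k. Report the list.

["adefdgbfcefbfcdagcdbeehdbhahgece", "a"]

emit factor 1: 'adefdgbfcefbfcdagcdbeehdbhahgece' (i=0, period=32)
emit factor 2: 'a' (i=32, period=1)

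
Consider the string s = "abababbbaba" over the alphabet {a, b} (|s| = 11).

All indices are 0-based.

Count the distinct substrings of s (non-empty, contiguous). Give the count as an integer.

44

rank→(start, suffix):
  0 → (10, 'a')
  1 → (8, 'aba')
  2 → (0, 'abababbbaba')
  3 → (2, 'ababbbaba')
  4 → (4, 'abbbaba')
  5 → (9, 'ba')
  6 → (7, 'baba')
  7 → (1, 'bababbbaba')
  8 → (3, 'babbbaba')
  9 → (6, 'bbaba')
  10 → (5, 'bbbaba')

SA = [10, 8, 0, 2, 4, 9, 7, 1, 3, 6, 5]
i: (SA[i-1],SA[i]) lcp shared
  1: (10,8) 1 'a'
  2: (8,0) 3 'aba'
  3: (0,2) 4 'abab'
  4: (2,4) 2 'ab'
  5: (4,9) 0 ''
  6: (9,7) 2 'ba'
  7: (7,1) 4 'baba'
  8: (1,3) 3 'bab'
  9: (3,6) 1 'b'
  10: (6,5) 2 'bb'

n(n+1)/2 = 11·12/2 = 66
Σ LCP = 0 + 1 + 3 + 4 + 2 + 0 + 2 + 4 + 3 + 1 + 2 = 22
distinct = 66 − 22 = 44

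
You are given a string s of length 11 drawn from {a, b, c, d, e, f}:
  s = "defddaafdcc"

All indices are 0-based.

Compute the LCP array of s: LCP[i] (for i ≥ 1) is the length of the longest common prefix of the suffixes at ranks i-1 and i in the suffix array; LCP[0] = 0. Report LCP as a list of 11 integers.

rank→(start, suffix):
  0 → (5, 'aafdcc')
  1 → (6, 'afdcc')
  2 → (10, 'c')
  3 → (9, 'cc')
  4 → (4, 'daafdcc')
  5 → (8, 'dcc')
  6 → (3, 'ddaafdcc')
  7 → (0, 'defddaafdcc')
  8 → (1, 'efddaafdcc')
  9 → (7, 'fdcc')
  10 → (2, 'fddaafdcc')

SA = [5, 6, 10, 9, 4, 8, 3, 0, 1, 7, 2]
rank  pair      lcp
   1  s[5:],s[6:]  1  'a'
   2  s[6:],s[10:]  0  ''
   3  s[10:],s[9:]  1  'c'
   4  s[9:],s[4:]  0  ''
   5  s[4:],s[8:]  1  'd'
   6  s[8:],s[3:]  1  'd'
   7  s[3:],s[0:]  1  'd'
   8  s[0:],s[1:]  0  ''
   9  s[1:],s[7:]  0  ''
  10  s[7:],s[2:]  2  'fd'

[0, 1, 0, 1, 0, 1, 1, 1, 0, 0, 2]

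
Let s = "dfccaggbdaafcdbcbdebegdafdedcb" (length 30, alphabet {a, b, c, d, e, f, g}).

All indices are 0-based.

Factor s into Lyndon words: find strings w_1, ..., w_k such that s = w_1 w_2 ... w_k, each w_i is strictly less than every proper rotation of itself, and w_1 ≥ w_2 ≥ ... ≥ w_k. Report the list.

["df", "c", "c", "aggbd", "aafcdbcbdebegdafdedcb"]

emit factor 1: 'df' (i=0, period=2)
emit factor 2: 'c' (i=2, period=1)
emit factor 3: 'c' (i=3, period=1)
emit factor 4: 'aggbd' (i=4, period=5)
emit factor 5: 'aafcdbcbdebegdafdedcb' (i=9, period=21)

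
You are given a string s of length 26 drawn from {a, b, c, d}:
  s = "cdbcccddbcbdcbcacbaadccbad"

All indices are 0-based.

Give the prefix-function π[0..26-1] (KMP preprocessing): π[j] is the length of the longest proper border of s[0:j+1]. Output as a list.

π[0] = 0
j=1 s[j]='d': π[1]=0 (border '')
j=2 s[j]='b': π[2]=0 (border '')
j=3 s[j]='c': π[3]=1 (border 'c')
j=4 s[j]='c': k: 1→0; π[4]=1 (border 'c')
j=5 s[j]='c': k: 1→0; π[5]=1 (border 'c')
j=6 s[j]='d': π[6]=2 (border 'cd')
j=7 s[j]='d': k: 2→0; π[7]=0 (border '')
j=8 s[j]='b': π[8]=0 (border '')
j=9 s[j]='c': π[9]=1 (border 'c')
j=10 s[j]='b': k: 1→0; π[10]=0 (border '')
j=11 s[j]='d': π[11]=0 (border '')
j=12 s[j]='c': π[12]=1 (border 'c')
j=13 s[j]='b': k: 1→0; π[13]=0 (border '')
j=14 s[j]='c': π[14]=1 (border 'c')
j=15 s[j]='a': k: 1→0; π[15]=0 (border '')
j=16 s[j]='c': π[16]=1 (border 'c')
j=17 s[j]='b': k: 1→0; π[17]=0 (border '')
j=18 s[j]='a': π[18]=0 (border '')
j=19 s[j]='a': π[19]=0 (border '')
j=20 s[j]='d': π[20]=0 (border '')
j=21 s[j]='c': π[21]=1 (border 'c')
j=22 s[j]='c': k: 1→0; π[22]=1 (border 'c')
j=23 s[j]='b': k: 1→0; π[23]=0 (border '')
j=24 s[j]='a': π[24]=0 (border '')
j=25 s[j]='d': π[25]=0 (border '')

[0, 0, 0, 1, 1, 1, 2, 0, 0, 1, 0, 0, 1, 0, 1, 0, 1, 0, 0, 0, 0, 1, 1, 0, 0, 0]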